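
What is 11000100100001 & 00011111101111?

AND: 1 only when both bits are 1
  11000100100001
& 00011111101111
----------------
  00000100100001
Decimal: 12577 & 2031 = 289



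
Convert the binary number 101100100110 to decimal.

Sum of powers of 2 for each 1-bit:
2^1 + 2^2 + 2^5 + 2^8 + 2^9 + 2^11
= 2 + 4 + 32 + 256 + 512 + 2048
= 2854



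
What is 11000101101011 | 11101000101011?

OR: 1 when either bit is 1
  11000101101011
| 11101000101011
----------------
  11101101101011
Decimal: 12651 | 14891 = 15211



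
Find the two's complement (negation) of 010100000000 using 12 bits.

Original: 010100000000
Step 1 - Invert all bits: 101011111111
Step 2 - Add 1: 101100000000
Verification: 010100000000 + 101100000000 = 1000000000000; discarding the end carry (carry out of the top bit) leaves the 12-bit value 000000000000, as required for x + (-x)



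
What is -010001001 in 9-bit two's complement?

Original: 010001001
Step 1 - Invert all bits: 101110110
Step 2 - Add 1: 101110111
Verification: 010001001 + 101110111 = 1000000000; discarding the end carry (carry out of the top bit) leaves the 9-bit value 000000000, as required for x + (-x)



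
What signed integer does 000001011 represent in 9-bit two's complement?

Binary: 000001011
Sign bit: 0 (non-negative)
Read directly as an unsigned value:
000001011 = 8 + 2 + 1 = 11
Value: 11



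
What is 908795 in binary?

Using repeated division by 2:
908795 ÷ 2 = 454397 remainder 1
454397 ÷ 2 = 227198 remainder 1
227198 ÷ 2 = 113599 remainder 0
113599 ÷ 2 = 56799 remainder 1
56799 ÷ 2 = 28399 remainder 1
28399 ÷ 2 = 14199 remainder 1
14199 ÷ 2 = 7099 remainder 1
7099 ÷ 2 = 3549 remainder 1
3549 ÷ 2 = 1774 remainder 1
1774 ÷ 2 = 887 remainder 0
887 ÷ 2 = 443 remainder 1
443 ÷ 2 = 221 remainder 1
221 ÷ 2 = 110 remainder 1
110 ÷ 2 = 55 remainder 0
55 ÷ 2 = 27 remainder 1
27 ÷ 2 = 13 remainder 1
13 ÷ 2 = 6 remainder 1
6 ÷ 2 = 3 remainder 0
3 ÷ 2 = 1 remainder 1
1 ÷ 2 = 0 remainder 1
Reading remainders bottom to top: 11011101110111111011



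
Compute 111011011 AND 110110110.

AND: 1 only when both bits are 1
  111011011
& 110110110
-----------
  110010010
Decimal: 475 & 438 = 402



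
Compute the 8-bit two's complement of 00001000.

Original: 00001000
Step 1 - Invert all bits: 11110111
Step 2 - Add 1: 11111000
Verification: 00001000 + 11111000 = 100000000; discarding the end carry (carry out of the top bit) leaves the 8-bit value 00000000, as required for x + (-x)



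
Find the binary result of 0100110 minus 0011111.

Method 1 - Direct subtraction (column by column from the right: bit − bit − borrow-in; if negative, add 2 and borrow 1 from the next column):
borrow: 0111110
        0100110
-       0011111
---------------
        0000111

Method 2 - Add two's complement:
Two's complement of 0011111: invert → 1100000, add 1 → 1100001
  0100110
+ 1100001
---------
 10000111  (end carry out of the top bit = 1)
Discarding the end carry: 0000111
Decimal check:
  0100110 = 32 + 4 + 2 = 38
  0011111 = 16 + 8 + 4 + 2 + 1 = 31
  38 - 31 = 7, and 0000111 = 4 + 2 + 1 = 7 ✓



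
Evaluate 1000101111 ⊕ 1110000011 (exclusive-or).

XOR: 1 when bits differ
  1000101111
^ 1110000011
------------
  0110101100
Decimal: 559 ^ 899 = 428



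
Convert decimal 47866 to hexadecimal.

Using repeated division by 16 (digits 10–15 are A–F):
47866 ÷ 16 = 2991 remainder 10 (A)
2991 ÷ 16 = 186 remainder 15 (F)
186 ÷ 16 = 11 remainder 10 (A)
11 ÷ 16 = 0 remainder 11 (B)
Reading remainders bottom to top: BAFA



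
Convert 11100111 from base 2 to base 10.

Sum of powers of 2 for each 1-bit:
2^0 + 2^1 + 2^2 + 2^5 + 2^6 + 2^7
= 1 + 2 + 4 + 32 + 64 + 128
= 231



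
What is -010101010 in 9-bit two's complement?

Original: 010101010
Step 1 - Invert all bits: 101010101
Step 2 - Add 1: 101010110
Verification: 010101010 + 101010110 = 1000000000; discarding the end carry (carry out of the top bit) leaves the 9-bit value 000000000, as required for x + (-x)



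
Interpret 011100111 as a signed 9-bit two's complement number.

Binary: 011100111
Sign bit: 0 (non-negative)
Read directly as an unsigned value:
011100111 = 128 + 64 + 32 + 4 + 2 + 1 = 231
Value: 231



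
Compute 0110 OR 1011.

OR: 1 when either bit is 1
  0110
| 1011
------
  1111
Decimal: 6 | 11 = 15



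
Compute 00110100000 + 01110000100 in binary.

Add column by column from the right: bit + bit + carry-in; write the sum mod 2, carry 1 when the sum is 2 or 3.
carry:  11100000000
        00110100000
+       01110000100
-------------------
       010100100100
(the carry out of the leftmost column, 0, becomes the leading bit)
Decimal check:
  00110100000 = 256 + 128 + 32 = 416
  01110000100 = 512 + 256 + 128 + 4 = 900
  416 + 900 = 1316, and 010100100100 = 1024 + 256 + 32 + 4 = 1316 ✓



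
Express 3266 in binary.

Using repeated division by 2:
3266 ÷ 2 = 1633 remainder 0
1633 ÷ 2 = 816 remainder 1
816 ÷ 2 = 408 remainder 0
408 ÷ 2 = 204 remainder 0
204 ÷ 2 = 102 remainder 0
102 ÷ 2 = 51 remainder 0
51 ÷ 2 = 25 remainder 1
25 ÷ 2 = 12 remainder 1
12 ÷ 2 = 6 remainder 0
6 ÷ 2 = 3 remainder 0
3 ÷ 2 = 1 remainder 1
1 ÷ 2 = 0 remainder 1
Reading remainders bottom to top: 110011000010



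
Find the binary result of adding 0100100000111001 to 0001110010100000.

Add column by column from the right: bit + bit + carry-in; write the sum mod 2, carry 1 when the sum is 2 or 3.
carry:  0011000001000000
        0100100000111001
+       0001110010100000
------------------------
       00110010011011001
(the carry out of the leftmost column, 0, becomes the leading bit)
Decimal check:
  0100100000111001 = 16384 + 2048 + 32 + 16 + 8 + 1 = 18489
  0001110010100000 = 4096 + 2048 + 1024 + 128 + 32 = 7328
  18489 + 7328 = 25817, and 00110010011011001 = 16384 + 8192 + 1024 + 128 + 64 + 16 + 8 + 1 = 25817 ✓



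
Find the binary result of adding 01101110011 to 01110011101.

Add column by column from the right: bit + bit + carry-in; write the sum mod 2, carry 1 when the sum is 2 or 3.
carry:  11111111110
        01101110011
+       01110011101
-------------------
       011100010000
(the carry out of the leftmost column, 0, becomes the leading bit)
Decimal check:
  01101110011 = 512 + 256 + 64 + 32 + 16 + 2 + 1 = 883
  01110011101 = 512 + 256 + 128 + 16 + 8 + 4 + 1 = 925
  883 + 925 = 1808, and 011100010000 = 1024 + 512 + 256 + 16 = 1808 ✓



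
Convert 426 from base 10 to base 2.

Using repeated division by 2:
426 ÷ 2 = 213 remainder 0
213 ÷ 2 = 106 remainder 1
106 ÷ 2 = 53 remainder 0
53 ÷ 2 = 26 remainder 1
26 ÷ 2 = 13 remainder 0
13 ÷ 2 = 6 remainder 1
6 ÷ 2 = 3 remainder 0
3 ÷ 2 = 1 remainder 1
1 ÷ 2 = 0 remainder 1
Reading remainders bottom to top: 110101010



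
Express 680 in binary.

Using repeated division by 2:
680 ÷ 2 = 340 remainder 0
340 ÷ 2 = 170 remainder 0
170 ÷ 2 = 85 remainder 0
85 ÷ 2 = 42 remainder 1
42 ÷ 2 = 21 remainder 0
21 ÷ 2 = 10 remainder 1
10 ÷ 2 = 5 remainder 0
5 ÷ 2 = 2 remainder 1
2 ÷ 2 = 1 remainder 0
1 ÷ 2 = 0 remainder 1
Reading remainders bottom to top: 1010101000



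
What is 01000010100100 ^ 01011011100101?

XOR: 1 when bits differ
  01000010100100
^ 01011011100101
----------------
  00011001000001
Decimal: 4260 ^ 5861 = 1601



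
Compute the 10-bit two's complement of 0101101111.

Original: 0101101111
Step 1 - Invert all bits: 1010010000
Step 2 - Add 1: 1010010001
Verification: 0101101111 + 1010010001 = 10000000000; discarding the end carry (carry out of the top bit) leaves the 10-bit value 0000000000, as required for x + (-x)



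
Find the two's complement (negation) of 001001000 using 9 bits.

Original: 001001000
Step 1 - Invert all bits: 110110111
Step 2 - Add 1: 110111000
Verification: 001001000 + 110111000 = 1000000000; discarding the end carry (carry out of the top bit) leaves the 9-bit value 000000000, as required for x + (-x)



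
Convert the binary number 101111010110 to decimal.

Sum of powers of 2 for each 1-bit:
2^1 + 2^2 + 2^4 + 2^6 + 2^7 + 2^8 + 2^9 + 2^11
= 2 + 4 + 16 + 64 + 128 + 256 + 512 + 2048
= 3030



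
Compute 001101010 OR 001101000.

OR: 1 when either bit is 1
  001101010
| 001101000
-----------
  001101010
Decimal: 106 | 104 = 106



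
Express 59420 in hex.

Using repeated division by 16 (digits 10–15 are A–F):
59420 ÷ 16 = 3713 remainder 12 (C)
3713 ÷ 16 = 232 remainder 1
232 ÷ 16 = 14 remainder 8
14 ÷ 16 = 0 remainder 14 (E)
Reading remainders bottom to top: E81C



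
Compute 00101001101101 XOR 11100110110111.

XOR: 1 when bits differ
  00101001101101
^ 11100110110111
----------------
  11001111011010
Decimal: 2669 ^ 14775 = 13274



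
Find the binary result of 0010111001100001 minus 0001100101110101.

Method 1 - Direct subtraction (column by column from the right: bit − bit − borrow-in; if negative, add 2 and borrow 1 from the next column):
borrow: 0010001111111000
        0010111001100001
-       0001100101110101
------------------------
        0001010011101100

Method 2 - Add two's complement:
Two's complement of 0001100101110101: invert → 1110011010001010, add 1 → 1110011010001011
  0010111001100001
+ 1110011010001011
------------------
 10001010011101100  (end carry out of the top bit = 1)
Discarding the end carry: 0001010011101100
Decimal check:
  0010111001100001 = 8192 + 2048 + 1024 + 512 + 64 + 32 + 1 = 11873
  0001100101110101 = 4096 + 2048 + 256 + 64 + 32 + 16 + 4 + 1 = 6517
  11873 - 6517 = 5356, and 0001010011101100 = 4096 + 1024 + 128 + 64 + 32 + 8 + 4 = 5356 ✓



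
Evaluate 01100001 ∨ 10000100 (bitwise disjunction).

OR: 1 when either bit is 1
  01100001
| 10000100
----------
  11100101
Decimal: 97 | 132 = 229



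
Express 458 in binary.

Using repeated division by 2:
458 ÷ 2 = 229 remainder 0
229 ÷ 2 = 114 remainder 1
114 ÷ 2 = 57 remainder 0
57 ÷ 2 = 28 remainder 1
28 ÷ 2 = 14 remainder 0
14 ÷ 2 = 7 remainder 0
7 ÷ 2 = 3 remainder 1
3 ÷ 2 = 1 remainder 1
1 ÷ 2 = 0 remainder 1
Reading remainders bottom to top: 111001010



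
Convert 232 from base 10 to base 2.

Using repeated division by 2:
232 ÷ 2 = 116 remainder 0
116 ÷ 2 = 58 remainder 0
58 ÷ 2 = 29 remainder 0
29 ÷ 2 = 14 remainder 1
14 ÷ 2 = 7 remainder 0
7 ÷ 2 = 3 remainder 1
3 ÷ 2 = 1 remainder 1
1 ÷ 2 = 0 remainder 1
Reading remainders bottom to top: 11101000



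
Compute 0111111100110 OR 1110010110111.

OR: 1 when either bit is 1
  0111111100110
| 1110010110111
---------------
  1111111110111
Decimal: 4070 | 7351 = 8183



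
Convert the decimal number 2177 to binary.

Using repeated division by 2:
2177 ÷ 2 = 1088 remainder 1
1088 ÷ 2 = 544 remainder 0
544 ÷ 2 = 272 remainder 0
272 ÷ 2 = 136 remainder 0
136 ÷ 2 = 68 remainder 0
68 ÷ 2 = 34 remainder 0
34 ÷ 2 = 17 remainder 0
17 ÷ 2 = 8 remainder 1
8 ÷ 2 = 4 remainder 0
4 ÷ 2 = 2 remainder 0
2 ÷ 2 = 1 remainder 0
1 ÷ 2 = 0 remainder 1
Reading remainders bottom to top: 100010000001



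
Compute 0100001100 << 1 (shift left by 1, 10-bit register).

Original: 0100001100 (decimal 268)
Shift left by 1 position
Append 1 zero on the right
Result: 1000011000 (decimal 536)
Equivalent: 268 << 1 = 268 × 2^1 = 536



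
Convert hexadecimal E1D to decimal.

Expand by place value (powers of 16):
Digit values: E = 14, D = 13
E1D = 14 × 16^2 + 1 × 16^1 + 13 × 16^0
= 14 × 256 + 1 × 16 + 13 × 1
= 3584 + 16 + 13
= 3613



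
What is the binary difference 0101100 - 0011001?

Method 1 - Direct subtraction (column by column from the right: bit − bit − borrow-in; if negative, add 2 and borrow 1 from the next column):
borrow: 0100110
        0101100
-       0011001
---------------
        0010011

Method 2 - Add two's complement:
Two's complement of 0011001: invert → 1100110, add 1 → 1100111
  0101100
+ 1100111
---------
 10010011  (end carry out of the top bit = 1)
Discarding the end carry: 0010011
Decimal check:
  0101100 = 32 + 8 + 4 = 44
  0011001 = 16 + 8 + 1 = 25
  44 - 25 = 19, and 0010011 = 16 + 2 + 1 = 19 ✓



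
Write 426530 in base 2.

Using repeated division by 2:
426530 ÷ 2 = 213265 remainder 0
213265 ÷ 2 = 106632 remainder 1
106632 ÷ 2 = 53316 remainder 0
53316 ÷ 2 = 26658 remainder 0
26658 ÷ 2 = 13329 remainder 0
13329 ÷ 2 = 6664 remainder 1
6664 ÷ 2 = 3332 remainder 0
3332 ÷ 2 = 1666 remainder 0
1666 ÷ 2 = 833 remainder 0
833 ÷ 2 = 416 remainder 1
416 ÷ 2 = 208 remainder 0
208 ÷ 2 = 104 remainder 0
104 ÷ 2 = 52 remainder 0
52 ÷ 2 = 26 remainder 0
26 ÷ 2 = 13 remainder 0
13 ÷ 2 = 6 remainder 1
6 ÷ 2 = 3 remainder 0
3 ÷ 2 = 1 remainder 1
1 ÷ 2 = 0 remainder 1
Reading remainders bottom to top: 1101000001000100010



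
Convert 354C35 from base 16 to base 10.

Expand by place value (powers of 16):
Digit values: C = 12
354C35 = 3 × 16^5 + 5 × 16^4 + 4 × 16^3 + 12 × 16^2 + 3 × 16^1 + 5 × 16^0
= 3 × 1048576 + 5 × 65536 + 4 × 4096 + 12 × 256 + 3 × 16 + 5 × 1
= 3145728 + 327680 + 16384 + 3072 + 48 + 5
= 3492917



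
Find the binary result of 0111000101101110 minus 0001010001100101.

Method 1 - Direct subtraction (column by column from the right: bit − bit − borrow-in; if negative, add 2 and borrow 1 from the next column):
borrow: 0011100000000010
        0111000101101110
-       0001010001100101
------------------------
        0101110100001001

Method 2 - Add two's complement:
Two's complement of 0001010001100101: invert → 1110101110011010, add 1 → 1110101110011011
  0111000101101110
+ 1110101110011011
------------------
 10101110100001001  (end carry out of the top bit = 1)
Discarding the end carry: 0101110100001001
Decimal check:
  0111000101101110 = 16384 + 8192 + 4096 + 256 + 64 + 32 + 8 + 4 + 2 = 29038
  0001010001100101 = 4096 + 1024 + 64 + 32 + 4 + 1 = 5221
  29038 - 5221 = 23817, and 0101110100001001 = 16384 + 4096 + 2048 + 1024 + 256 + 8 + 1 = 23817 ✓



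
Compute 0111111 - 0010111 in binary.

Method 1 - Direct subtraction (column by column from the right: bit − bit − borrow-in; if negative, add 2 and borrow 1 from the next column):
borrow: 0000000
        0111111
-       0010111
---------------
        0101000

Method 2 - Add two's complement:
Two's complement of 0010111: invert → 1101000, add 1 → 1101001
  0111111
+ 1101001
---------
 10101000  (end carry out of the top bit = 1)
Discarding the end carry: 0101000
Decimal check:
  0111111 = 32 + 16 + 8 + 4 + 2 + 1 = 63
  0010111 = 16 + 4 + 2 + 1 = 23
  63 - 23 = 40, and 0101000 = 32 + 8 = 40 ✓



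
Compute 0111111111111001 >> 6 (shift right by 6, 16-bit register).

Original: 0111111111111001 (decimal 32761)
Shift right by 6 positions
Drop the 6 low bits; fill with zeros on the left
Result: 0000000111111111 (decimal 511)
Equivalent: 32761 >> 6 = 32761 ÷ 2^6 = 511



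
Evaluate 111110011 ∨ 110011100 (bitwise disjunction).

OR: 1 when either bit is 1
  111110011
| 110011100
-----------
  111111111
Decimal: 499 | 412 = 511



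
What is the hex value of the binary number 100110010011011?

Group into 4-bit nibbles from right:
  0100 = 4
  1100 = C
  1001 = 9
  1011 = B
Result: 4C9B



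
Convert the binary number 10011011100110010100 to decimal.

Sum of powers of 2 for each 1-bit:
2^2 + 2^4 + 2^7 + 2^8 + 2^11 + 2^12 + 2^13 + 2^15 + 2^16 + 2^19
= 4 + 16 + 128 + 256 + 2048 + 4096 + 8192 + 32768 + 65536 + 524288
= 637332



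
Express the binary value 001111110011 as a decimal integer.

Sum of powers of 2 for each 1-bit:
2^0 + 2^1 + 2^4 + 2^5 + 2^6 + 2^7 + 2^8 + 2^9
= 1 + 2 + 16 + 32 + 64 + 128 + 256 + 512
= 1011



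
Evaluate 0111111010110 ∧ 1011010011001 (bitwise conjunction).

AND: 1 only when both bits are 1
  0111111010110
& 1011010011001
---------------
  0011010010000
Decimal: 4054 & 5785 = 1680



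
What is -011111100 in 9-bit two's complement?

Original: 011111100
Step 1 - Invert all bits: 100000011
Step 2 - Add 1: 100000100
Verification: 011111100 + 100000100 = 1000000000; discarding the end carry (carry out of the top bit) leaves the 9-bit value 000000000, as required for x + (-x)



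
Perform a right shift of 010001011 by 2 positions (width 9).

Original: 010001011 (decimal 139)
Shift right by 2 positions
Drop the 2 low bits; fill with zeros on the left
Result: 000100010 (decimal 34)
Equivalent: 139 >> 2 = 139 ÷ 2^2 = 34



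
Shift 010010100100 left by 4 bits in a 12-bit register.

Original: 010010100100 (decimal 1188)
Shift left by 4 positions
Append 4 zeros on the right and drop the 4 high bits that overflow the 12-bit width
Result: 101001000000 (decimal 2624)
Equivalent: 1188 << 4 = 1188 × 2^4 = 19008, truncated to 12 bits = 2624



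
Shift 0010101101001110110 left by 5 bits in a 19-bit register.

Original: 0010101101001110110 (decimal 88694)
Shift left by 5 positions
Append 5 zeros on the right and drop the 5 high bits that overflow the 19-bit width
Result: 0110100111011000000 (decimal 216768)
Equivalent: 88694 << 5 = 88694 × 2^5 = 2838208, truncated to 19 bits = 216768



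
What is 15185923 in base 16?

Using repeated division by 16 (digits 10–15 are A–F):
15185923 ÷ 16 = 949120 remainder 3
949120 ÷ 16 = 59320 remainder 0
59320 ÷ 16 = 3707 remainder 8
3707 ÷ 16 = 231 remainder 11 (B)
231 ÷ 16 = 14 remainder 7
14 ÷ 16 = 0 remainder 14 (E)
Reading remainders bottom to top: E7B803



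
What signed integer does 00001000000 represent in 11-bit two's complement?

Binary: 00001000000
Sign bit: 0 (non-negative)
Read directly as an unsigned value:
00001000000 = 64
Value: 64



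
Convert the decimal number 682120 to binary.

Using repeated division by 2:
682120 ÷ 2 = 341060 remainder 0
341060 ÷ 2 = 170530 remainder 0
170530 ÷ 2 = 85265 remainder 0
85265 ÷ 2 = 42632 remainder 1
42632 ÷ 2 = 21316 remainder 0
21316 ÷ 2 = 10658 remainder 0
10658 ÷ 2 = 5329 remainder 0
5329 ÷ 2 = 2664 remainder 1
2664 ÷ 2 = 1332 remainder 0
1332 ÷ 2 = 666 remainder 0
666 ÷ 2 = 333 remainder 0
333 ÷ 2 = 166 remainder 1
166 ÷ 2 = 83 remainder 0
83 ÷ 2 = 41 remainder 1
41 ÷ 2 = 20 remainder 1
20 ÷ 2 = 10 remainder 0
10 ÷ 2 = 5 remainder 0
5 ÷ 2 = 2 remainder 1
2 ÷ 2 = 1 remainder 0
1 ÷ 2 = 0 remainder 1
Reading remainders bottom to top: 10100110100010001000



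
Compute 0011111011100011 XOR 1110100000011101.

XOR: 1 when bits differ
  0011111011100011
^ 1110100000011101
------------------
  1101011011111110
Decimal: 16099 ^ 59421 = 55038



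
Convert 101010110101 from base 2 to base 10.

Sum of powers of 2 for each 1-bit:
2^0 + 2^2 + 2^4 + 2^5 + 2^7 + 2^9 + 2^11
= 1 + 4 + 16 + 32 + 128 + 512 + 2048
= 2741



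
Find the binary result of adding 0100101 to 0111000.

Add column by column from the right: bit + bit + carry-in; write the sum mod 2, carry 1 when the sum is 2 or 3.
carry:  1000000
        0100101
+       0111000
---------------
       01011101
(the carry out of the leftmost column, 0, becomes the leading bit)
Decimal check:
  0100101 = 32 + 4 + 1 = 37
  0111000 = 32 + 16 + 8 = 56
  37 + 56 = 93, and 01011101 = 64 + 16 + 8 + 4 + 1 = 93 ✓



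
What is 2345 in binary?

Using repeated division by 2:
2345 ÷ 2 = 1172 remainder 1
1172 ÷ 2 = 586 remainder 0
586 ÷ 2 = 293 remainder 0
293 ÷ 2 = 146 remainder 1
146 ÷ 2 = 73 remainder 0
73 ÷ 2 = 36 remainder 1
36 ÷ 2 = 18 remainder 0
18 ÷ 2 = 9 remainder 0
9 ÷ 2 = 4 remainder 1
4 ÷ 2 = 2 remainder 0
2 ÷ 2 = 1 remainder 0
1 ÷ 2 = 0 remainder 1
Reading remainders bottom to top: 100100101001



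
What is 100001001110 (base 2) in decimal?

Sum of powers of 2 for each 1-bit:
2^1 + 2^2 + 2^3 + 2^6 + 2^11
= 2 + 4 + 8 + 64 + 2048
= 2126



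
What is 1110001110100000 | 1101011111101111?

OR: 1 when either bit is 1
  1110001110100000
| 1101011111101111
------------------
  1111011111101111
Decimal: 58272 | 55279 = 63471



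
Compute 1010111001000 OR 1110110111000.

OR: 1 when either bit is 1
  1010111001000
| 1110110111000
---------------
  1110111111000
Decimal: 5576 | 7608 = 7672



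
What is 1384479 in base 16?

Using repeated division by 16 (digits 10–15 are A–F):
1384479 ÷ 16 = 86529 remainder 15 (F)
86529 ÷ 16 = 5408 remainder 1
5408 ÷ 16 = 338 remainder 0
338 ÷ 16 = 21 remainder 2
21 ÷ 16 = 1 remainder 5
1 ÷ 16 = 0 remainder 1
Reading remainders bottom to top: 15201F



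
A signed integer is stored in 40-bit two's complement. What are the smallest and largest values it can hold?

For 40-bit two's complement:
Minimum: -2^39 = -549755813888
Maximum: 2^39 - 1 = 549755813887



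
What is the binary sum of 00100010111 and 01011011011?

Add column by column from the right: bit + bit + carry-in; write the sum mod 2, carry 1 when the sum is 2 or 3.
carry:  00000111110
        00100010111
+       01011011011
-------------------
       001111110010
(the carry out of the leftmost column, 0, becomes the leading bit)
Decimal check:
  00100010111 = 256 + 16 + 4 + 2 + 1 = 279
  01011011011 = 512 + 128 + 64 + 16 + 8 + 2 + 1 = 731
  279 + 731 = 1010, and 001111110010 = 512 + 256 + 128 + 64 + 32 + 16 + 2 = 1010 ✓



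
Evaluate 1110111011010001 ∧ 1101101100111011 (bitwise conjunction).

AND: 1 only when both bits are 1
  1110111011010001
& 1101101100111011
------------------
  1100101000010001
Decimal: 61137 & 56123 = 51729



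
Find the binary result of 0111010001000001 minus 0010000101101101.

Method 1 - Direct subtraction (column by column from the right: bit − bit − borrow-in; if negative, add 2 and borrow 1 from the next column):
borrow: 0000011111111000
        0111010001000001
-       0010000101101101
------------------------
        0101001011010100

Method 2 - Add two's complement:
Two's complement of 0010000101101101: invert → 1101111010010010, add 1 → 1101111010010011
  0111010001000001
+ 1101111010010011
------------------
 10101001011010100  (end carry out of the top bit = 1)
Discarding the end carry: 0101001011010100
Decimal check:
  0111010001000001 = 16384 + 8192 + 4096 + 1024 + 64 + 1 = 29761
  0010000101101101 = 8192 + 256 + 64 + 32 + 8 + 4 + 1 = 8557
  29761 - 8557 = 21204, and 0101001011010100 = 16384 + 4096 + 512 + 128 + 64 + 16 + 4 = 21204 ✓



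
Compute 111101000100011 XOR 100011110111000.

XOR: 1 when bits differ
  111101000100011
^ 100011110111000
-----------------
  011110110011011
Decimal: 31267 ^ 18360 = 15771



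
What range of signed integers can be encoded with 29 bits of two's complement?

For 29-bit two's complement:
Minimum: -2^28 = -268435456
Maximum: 2^28 - 1 = 268435455



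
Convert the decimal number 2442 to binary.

Using repeated division by 2:
2442 ÷ 2 = 1221 remainder 0
1221 ÷ 2 = 610 remainder 1
610 ÷ 2 = 305 remainder 0
305 ÷ 2 = 152 remainder 1
152 ÷ 2 = 76 remainder 0
76 ÷ 2 = 38 remainder 0
38 ÷ 2 = 19 remainder 0
19 ÷ 2 = 9 remainder 1
9 ÷ 2 = 4 remainder 1
4 ÷ 2 = 2 remainder 0
2 ÷ 2 = 1 remainder 0
1 ÷ 2 = 0 remainder 1
Reading remainders bottom to top: 100110001010



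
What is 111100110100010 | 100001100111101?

OR: 1 when either bit is 1
  111100110100010
| 100001100111101
-----------------
  111101110111111
Decimal: 31138 | 17213 = 31679



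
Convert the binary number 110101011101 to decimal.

Sum of powers of 2 for each 1-bit:
2^0 + 2^2 + 2^3 + 2^4 + 2^6 + 2^8 + 2^10 + 2^11
= 1 + 4 + 8 + 16 + 64 + 256 + 1024 + 2048
= 3421



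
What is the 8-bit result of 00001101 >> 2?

Original: 00001101 (decimal 13)
Shift right by 2 positions
Drop the 2 low bits; fill with zeros on the left
Result: 00000011 (decimal 3)
Equivalent: 13 >> 2 = 13 ÷ 2^2 = 3



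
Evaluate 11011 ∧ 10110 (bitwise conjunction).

AND: 1 only when both bits are 1
  11011
& 10110
-------
  10010
Decimal: 27 & 22 = 18



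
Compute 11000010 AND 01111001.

AND: 1 only when both bits are 1
  11000010
& 01111001
----------
  01000000
Decimal: 194 & 121 = 64



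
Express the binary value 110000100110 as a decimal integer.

Sum of powers of 2 for each 1-bit:
2^1 + 2^2 + 2^5 + 2^10 + 2^11
= 2 + 4 + 32 + 1024 + 2048
= 3110



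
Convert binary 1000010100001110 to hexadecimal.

Group into 4-bit nibbles from right:
  1000 = 8
  0101 = 5
  0000 = 0
  1110 = E
Result: 850E



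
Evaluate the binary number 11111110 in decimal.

Sum of powers of 2 for each 1-bit:
2^1 + 2^2 + 2^3 + 2^4 + 2^5 + 2^6 + 2^7
= 2 + 4 + 8 + 16 + 32 + 64 + 128
= 254



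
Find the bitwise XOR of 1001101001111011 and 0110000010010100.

XOR: 1 when bits differ
  1001101001111011
^ 0110000010010100
------------------
  1111101011101111
Decimal: 39547 ^ 24724 = 64239



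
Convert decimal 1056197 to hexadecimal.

Using repeated division by 16 (digits 10–15 are A–F):
1056197 ÷ 16 = 66012 remainder 5
66012 ÷ 16 = 4125 remainder 12 (C)
4125 ÷ 16 = 257 remainder 13 (D)
257 ÷ 16 = 16 remainder 1
16 ÷ 16 = 1 remainder 0
1 ÷ 16 = 0 remainder 1
Reading remainders bottom to top: 101DC5



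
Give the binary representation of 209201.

Using repeated division by 2:
209201 ÷ 2 = 104600 remainder 1
104600 ÷ 2 = 52300 remainder 0
52300 ÷ 2 = 26150 remainder 0
26150 ÷ 2 = 13075 remainder 0
13075 ÷ 2 = 6537 remainder 1
6537 ÷ 2 = 3268 remainder 1
3268 ÷ 2 = 1634 remainder 0
1634 ÷ 2 = 817 remainder 0
817 ÷ 2 = 408 remainder 1
408 ÷ 2 = 204 remainder 0
204 ÷ 2 = 102 remainder 0
102 ÷ 2 = 51 remainder 0
51 ÷ 2 = 25 remainder 1
25 ÷ 2 = 12 remainder 1
12 ÷ 2 = 6 remainder 0
6 ÷ 2 = 3 remainder 0
3 ÷ 2 = 1 remainder 1
1 ÷ 2 = 0 remainder 1
Reading remainders bottom to top: 110011000100110001



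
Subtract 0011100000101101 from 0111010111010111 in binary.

Method 1 - Direct subtraction (column by column from the right: bit − bit − borrow-in; if negative, add 2 and borrow 1 from the next column):
borrow: 0111000001010000
        0111010111010111
-       0011100000101101
------------------------
        0011110110101010

Method 2 - Add two's complement:
Two's complement of 0011100000101101: invert → 1100011111010010, add 1 → 1100011111010011
  0111010111010111
+ 1100011111010011
------------------
 10011110110101010  (end carry out of the top bit = 1)
Discarding the end carry: 0011110110101010
Decimal check:
  0111010111010111 = 16384 + 8192 + 4096 + 1024 + 256 + 128 + 64 + 16 + 4 + 2 + 1 = 30167
  0011100000101101 = 8192 + 4096 + 2048 + 32 + 8 + 4 + 1 = 14381
  30167 - 14381 = 15786, and 0011110110101010 = 8192 + 4096 + 2048 + 1024 + 256 + 128 + 32 + 8 + 2 = 15786 ✓



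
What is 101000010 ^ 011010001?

XOR: 1 when bits differ
  101000010
^ 011010001
-----------
  110010011
Decimal: 322 ^ 209 = 403



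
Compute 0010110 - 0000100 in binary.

Method 1 - Direct subtraction (column by column from the right: bit − bit − borrow-in; if negative, add 2 and borrow 1 from the next column):
borrow: 0000000
        0010110
-       0000100
---------------
        0010010

Method 2 - Add two's complement:
Two's complement of 0000100: invert → 1111011, add 1 → 1111100
  0010110
+ 1111100
---------
 10010010  (end carry out of the top bit = 1)
Discarding the end carry: 0010010
Decimal check:
  0010110 = 16 + 4 + 2 = 22
  0000100 = 4
  22 - 4 = 18, and 0010010 = 16 + 2 = 18 ✓



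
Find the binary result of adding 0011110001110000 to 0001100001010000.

Add column by column from the right: bit + bit + carry-in; write the sum mod 2, carry 1 when the sum is 2 or 3.
carry:  0111000011100000
        0011110001110000
+       0001100001010000
------------------------
       00101010011000000
(the carry out of the leftmost column, 0, becomes the leading bit)
Decimal check:
  0011110001110000 = 8192 + 4096 + 2048 + 1024 + 64 + 32 + 16 = 15472
  0001100001010000 = 4096 + 2048 + 64 + 16 = 6224
  15472 + 6224 = 21696, and 00101010011000000 = 16384 + 4096 + 1024 + 128 + 64 = 21696 ✓



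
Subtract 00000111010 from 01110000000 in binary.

Method 1 - Direct subtraction (column by column from the right: bit − bit − borrow-in; if negative, add 2 and borrow 1 from the next column):
borrow: 00011111100
        01110000000
-       00000111010
-------------------
        01101000110

Method 2 - Add two's complement:
Two's complement of 00000111010: invert → 11111000101, add 1 → 11111000110
  01110000000
+ 11111000110
-------------
 101101000110  (end carry out of the top bit = 1)
Discarding the end carry: 01101000110
Decimal check:
  01110000000 = 512 + 256 + 128 = 896
  00000111010 = 32 + 16 + 8 + 2 = 58
  896 - 58 = 838, and 01101000110 = 512 + 256 + 64 + 4 + 2 = 838 ✓



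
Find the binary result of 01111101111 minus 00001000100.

Method 1 - Direct subtraction (column by column from the right: bit − bit − borrow-in; if negative, add 2 and borrow 1 from the next column):
borrow: 00000000000
        01111101111
-       00001000100
-------------------
        01110101011

Method 2 - Add two's complement:
Two's complement of 00001000100: invert → 11110111011, add 1 → 11110111100
  01111101111
+ 11110111100
-------------
 101110101011  (end carry out of the top bit = 1)
Discarding the end carry: 01110101011
Decimal check:
  01111101111 = 512 + 256 + 128 + 64 + 32 + 8 + 4 + 2 + 1 = 1007
  00001000100 = 64 + 4 = 68
  1007 - 68 = 939, and 01110101011 = 512 + 256 + 128 + 32 + 8 + 2 + 1 = 939 ✓



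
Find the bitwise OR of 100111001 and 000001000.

OR: 1 when either bit is 1
  100111001
| 000001000
-----------
  100111001
Decimal: 313 | 8 = 313



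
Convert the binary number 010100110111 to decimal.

Sum of powers of 2 for each 1-bit:
2^0 + 2^1 + 2^2 + 2^4 + 2^5 + 2^8 + 2^10
= 1 + 2 + 4 + 16 + 32 + 256 + 1024
= 1335



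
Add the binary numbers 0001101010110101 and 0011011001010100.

Add column by column from the right: bit + bit + carry-in; write the sum mod 2, carry 1 when the sum is 2 or 3.
carry:  0111110111101000
        0001101010110101
+       0011011001010100
------------------------
       00101000100001001
(the carry out of the leftmost column, 0, becomes the leading bit)
Decimal check:
  0001101010110101 = 4096 + 2048 + 512 + 128 + 32 + 16 + 4 + 1 = 6837
  0011011001010100 = 8192 + 4096 + 1024 + 512 + 64 + 16 + 4 = 13908
  6837 + 13908 = 20745, and 00101000100001001 = 16384 + 4096 + 256 + 8 + 1 = 20745 ✓



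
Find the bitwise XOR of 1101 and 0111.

XOR: 1 when bits differ
  1101
^ 0111
------
  1010
Decimal: 13 ^ 7 = 10



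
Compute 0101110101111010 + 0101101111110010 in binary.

Add column by column from the right: bit + bit + carry-in; write the sum mod 2, carry 1 when the sum is 2 or 3.
carry:  1011111111100100
        0101110101111010
+       0101101111110010
------------------------
       01011100101101100
(the carry out of the leftmost column, 0, becomes the leading bit)
Decimal check:
  0101110101111010 = 16384 + 4096 + 2048 + 1024 + 256 + 64 + 32 + 16 + 8 + 2 = 23930
  0101101111110010 = 16384 + 4096 + 2048 + 512 + 256 + 128 + 64 + 32 + 16 + 2 = 23538
  23930 + 23538 = 47468, and 01011100101101100 = 32768 + 8192 + 4096 + 2048 + 256 + 64 + 32 + 8 + 4 = 47468 ✓



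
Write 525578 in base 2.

Using repeated division by 2:
525578 ÷ 2 = 262789 remainder 0
262789 ÷ 2 = 131394 remainder 1
131394 ÷ 2 = 65697 remainder 0
65697 ÷ 2 = 32848 remainder 1
32848 ÷ 2 = 16424 remainder 0
16424 ÷ 2 = 8212 remainder 0
8212 ÷ 2 = 4106 remainder 0
4106 ÷ 2 = 2053 remainder 0
2053 ÷ 2 = 1026 remainder 1
1026 ÷ 2 = 513 remainder 0
513 ÷ 2 = 256 remainder 1
256 ÷ 2 = 128 remainder 0
128 ÷ 2 = 64 remainder 0
64 ÷ 2 = 32 remainder 0
32 ÷ 2 = 16 remainder 0
16 ÷ 2 = 8 remainder 0
8 ÷ 2 = 4 remainder 0
4 ÷ 2 = 2 remainder 0
2 ÷ 2 = 1 remainder 0
1 ÷ 2 = 0 remainder 1
Reading remainders bottom to top: 10000000010100001010



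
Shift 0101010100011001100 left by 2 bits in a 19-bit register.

Original: 0101010100011001100 (decimal 174284)
Shift left by 2 positions
Append 2 zeros on the right and drop the 2 high bits that overflow the 19-bit width
Result: 0101010001100110000 (decimal 172848)
Equivalent: 174284 << 2 = 174284 × 2^2 = 697136, truncated to 19 bits = 172848



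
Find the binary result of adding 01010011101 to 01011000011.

Add column by column from the right: bit + bit + carry-in; write the sum mod 2, carry 1 when the sum is 2 or 3.
carry:  10100111110
        01010011101
+       01011000011
-------------------
       010101100000
(the carry out of the leftmost column, 0, becomes the leading bit)
Decimal check:
  01010011101 = 512 + 128 + 16 + 8 + 4 + 1 = 669
  01011000011 = 512 + 128 + 64 + 2 + 1 = 707
  669 + 707 = 1376, and 010101100000 = 1024 + 256 + 64 + 32 = 1376 ✓



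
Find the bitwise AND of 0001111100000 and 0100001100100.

AND: 1 only when both bits are 1
  0001111100000
& 0100001100100
---------------
  0000001100000
Decimal: 992 & 2148 = 96



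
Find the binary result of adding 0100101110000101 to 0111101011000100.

Add column by column from the right: bit + bit + carry-in; write the sum mod 2, carry 1 when the sum is 2 or 3.
carry:  1111011100001000
        0100101110000101
+       0111101011000100
------------------------
       01100011001001001
(the carry out of the leftmost column, 0, becomes the leading bit)
Decimal check:
  0100101110000101 = 16384 + 2048 + 512 + 256 + 128 + 4 + 1 = 19333
  0111101011000100 = 16384 + 8192 + 4096 + 2048 + 512 + 128 + 64 + 4 = 31428
  19333 + 31428 = 50761, and 01100011001001001 = 32768 + 16384 + 1024 + 512 + 64 + 8 + 1 = 50761 ✓



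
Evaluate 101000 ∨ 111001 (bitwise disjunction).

OR: 1 when either bit is 1
  101000
| 111001
--------
  111001
Decimal: 40 | 57 = 57



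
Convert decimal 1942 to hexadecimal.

Using repeated division by 16 (digits 10–15 are A–F):
1942 ÷ 16 = 121 remainder 6
121 ÷ 16 = 7 remainder 9
7 ÷ 16 = 0 remainder 7
Reading remainders bottom to top: 796



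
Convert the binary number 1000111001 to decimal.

Sum of powers of 2 for each 1-bit:
2^0 + 2^3 + 2^4 + 2^5 + 2^9
= 1 + 8 + 16 + 32 + 512
= 569



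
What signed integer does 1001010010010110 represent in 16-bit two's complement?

Binary: 1001010010010110
Sign bit: 1 (negative)
Invert: 0110101101101001
Add 1:  0110101101101010
Magnitude: 0110101101101010 = 16384 + 8192 + 2048 + 512 + 256 + 64 + 32 + 8 + 2 = 27498
Value: -27498



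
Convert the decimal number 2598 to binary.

Using repeated division by 2:
2598 ÷ 2 = 1299 remainder 0
1299 ÷ 2 = 649 remainder 1
649 ÷ 2 = 324 remainder 1
324 ÷ 2 = 162 remainder 0
162 ÷ 2 = 81 remainder 0
81 ÷ 2 = 40 remainder 1
40 ÷ 2 = 20 remainder 0
20 ÷ 2 = 10 remainder 0
10 ÷ 2 = 5 remainder 0
5 ÷ 2 = 2 remainder 1
2 ÷ 2 = 1 remainder 0
1 ÷ 2 = 0 remainder 1
Reading remainders bottom to top: 101000100110



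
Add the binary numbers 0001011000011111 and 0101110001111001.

Add column by column from the right: bit + bit + carry-in; write the sum mod 2, carry 1 when the sum is 2 or 3.
carry:  0011100011111110
        0001011000011111
+       0101110001111001
------------------------
       00111001010011000
(the carry out of the leftmost column, 0, becomes the leading bit)
Decimal check:
  0001011000011111 = 4096 + 1024 + 512 + 16 + 8 + 4 + 2 + 1 = 5663
  0101110001111001 = 16384 + 4096 + 2048 + 1024 + 64 + 32 + 16 + 8 + 1 = 23673
  5663 + 23673 = 29336, and 00111001010011000 = 16384 + 8192 + 4096 + 512 + 128 + 16 + 8 = 29336 ✓



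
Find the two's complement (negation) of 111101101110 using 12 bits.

Original (sign bit 1, negative): 111101101110
Step 1 - Invert all bits: 000010010001
Step 2 - Add 1: 000010010010
Verification: 111101101110 + 000010010010 = 1000000000000; discarding the end carry (carry out of the top bit) leaves the 12-bit value 000000000000, as required for x + (-x)



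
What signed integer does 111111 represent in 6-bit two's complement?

Binary: 111111
Sign bit: 1 (negative)
Invert: 000000
Add 1:  000001
Magnitude: 000001 = 1
Value: -1



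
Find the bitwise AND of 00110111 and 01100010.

AND: 1 only when both bits are 1
  00110111
& 01100010
----------
  00100010
Decimal: 55 & 98 = 34



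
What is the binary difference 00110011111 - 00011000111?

Method 1 - Direct subtraction (column by column from the right: bit − bit − borrow-in; if negative, add 2 and borrow 1 from the next column):
borrow: 00110000000
        00110011111
-       00011000111
-------------------
        00011011000

Method 2 - Add two's complement:
Two's complement of 00011000111: invert → 11100111000, add 1 → 11100111001
  00110011111
+ 11100111001
-------------
 100011011000  (end carry out of the top bit = 1)
Discarding the end carry: 00011011000
Decimal check:
  00110011111 = 256 + 128 + 16 + 8 + 4 + 2 + 1 = 415
  00011000111 = 128 + 64 + 4 + 2 + 1 = 199
  415 - 199 = 216, and 00011011000 = 128 + 64 + 16 + 8 = 216 ✓



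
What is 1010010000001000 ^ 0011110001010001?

XOR: 1 when bits differ
  1010010000001000
^ 0011110001010001
------------------
  1001100001011001
Decimal: 41992 ^ 15441 = 39001



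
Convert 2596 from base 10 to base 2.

Using repeated division by 2:
2596 ÷ 2 = 1298 remainder 0
1298 ÷ 2 = 649 remainder 0
649 ÷ 2 = 324 remainder 1
324 ÷ 2 = 162 remainder 0
162 ÷ 2 = 81 remainder 0
81 ÷ 2 = 40 remainder 1
40 ÷ 2 = 20 remainder 0
20 ÷ 2 = 10 remainder 0
10 ÷ 2 = 5 remainder 0
5 ÷ 2 = 2 remainder 1
2 ÷ 2 = 1 remainder 0
1 ÷ 2 = 0 remainder 1
Reading remainders bottom to top: 101000100100



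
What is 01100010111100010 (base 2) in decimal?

Sum of powers of 2 for each 1-bit:
2^1 + 2^5 + 2^6 + 2^7 + 2^8 + 2^10 + 2^14 + 2^15
= 2 + 32 + 64 + 128 + 256 + 1024 + 16384 + 32768
= 50658



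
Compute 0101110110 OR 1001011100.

OR: 1 when either bit is 1
  0101110110
| 1001011100
------------
  1101111110
Decimal: 374 | 604 = 894



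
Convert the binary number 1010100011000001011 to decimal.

Sum of powers of 2 for each 1-bit:
2^0 + 2^1 + 2^3 + 2^9 + 2^10 + 2^14 + 2^16 + 2^18
= 1 + 2 + 8 + 512 + 1024 + 16384 + 65536 + 262144
= 345611



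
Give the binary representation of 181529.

Using repeated division by 2:
181529 ÷ 2 = 90764 remainder 1
90764 ÷ 2 = 45382 remainder 0
45382 ÷ 2 = 22691 remainder 0
22691 ÷ 2 = 11345 remainder 1
11345 ÷ 2 = 5672 remainder 1
5672 ÷ 2 = 2836 remainder 0
2836 ÷ 2 = 1418 remainder 0
1418 ÷ 2 = 709 remainder 0
709 ÷ 2 = 354 remainder 1
354 ÷ 2 = 177 remainder 0
177 ÷ 2 = 88 remainder 1
88 ÷ 2 = 44 remainder 0
44 ÷ 2 = 22 remainder 0
22 ÷ 2 = 11 remainder 0
11 ÷ 2 = 5 remainder 1
5 ÷ 2 = 2 remainder 1
2 ÷ 2 = 1 remainder 0
1 ÷ 2 = 0 remainder 1
Reading remainders bottom to top: 101100010100011001



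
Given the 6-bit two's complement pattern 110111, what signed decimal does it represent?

Binary: 110111
Sign bit: 1 (negative)
Invert: 001000
Add 1:  001001
Magnitude: 001001 = 8 + 1 = 9
Value: -9



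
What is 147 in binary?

Using repeated division by 2:
147 ÷ 2 = 73 remainder 1
73 ÷ 2 = 36 remainder 1
36 ÷ 2 = 18 remainder 0
18 ÷ 2 = 9 remainder 0
9 ÷ 2 = 4 remainder 1
4 ÷ 2 = 2 remainder 0
2 ÷ 2 = 1 remainder 0
1 ÷ 2 = 0 remainder 1
Reading remainders bottom to top: 10010011



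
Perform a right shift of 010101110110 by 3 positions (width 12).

Original: 010101110110 (decimal 1398)
Shift right by 3 positions
Drop the 3 low bits; fill with zeros on the left
Result: 000010101110 (decimal 174)
Equivalent: 1398 >> 3 = 1398 ÷ 2^3 = 174



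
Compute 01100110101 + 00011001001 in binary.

Add column by column from the right: bit + bit + carry-in; write the sum mod 2, carry 1 when the sum is 2 or 3.
carry:  00000000010
        01100110101
+       00011001001
-------------------
       001111111110
(the carry out of the leftmost column, 0, becomes the leading bit)
Decimal check:
  01100110101 = 512 + 256 + 32 + 16 + 4 + 1 = 821
  00011001001 = 128 + 64 + 8 + 1 = 201
  821 + 201 = 1022, and 001111111110 = 512 + 256 + 128 + 64 + 32 + 16 + 8 + 4 + 2 = 1022 ✓



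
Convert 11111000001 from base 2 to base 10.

Sum of powers of 2 for each 1-bit:
2^0 + 2^6 + 2^7 + 2^8 + 2^9 + 2^10
= 1 + 64 + 128 + 256 + 512 + 1024
= 1985

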